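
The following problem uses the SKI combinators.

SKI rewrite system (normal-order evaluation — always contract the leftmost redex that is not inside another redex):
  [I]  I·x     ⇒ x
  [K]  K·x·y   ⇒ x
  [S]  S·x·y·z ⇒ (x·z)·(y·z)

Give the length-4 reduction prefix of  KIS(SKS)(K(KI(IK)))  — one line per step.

  start: KIS(SKS)(K(KI(IK)))
  step 1: I(SKS)(K(KI(IK)))
  step 2: SKS(K(KI(IK)))
  step 3: K(K(KI(IK)))(S(K(KI(IK))))
  step 4: K(KI(IK))

Answer: after 4 steps: K(KI(IK))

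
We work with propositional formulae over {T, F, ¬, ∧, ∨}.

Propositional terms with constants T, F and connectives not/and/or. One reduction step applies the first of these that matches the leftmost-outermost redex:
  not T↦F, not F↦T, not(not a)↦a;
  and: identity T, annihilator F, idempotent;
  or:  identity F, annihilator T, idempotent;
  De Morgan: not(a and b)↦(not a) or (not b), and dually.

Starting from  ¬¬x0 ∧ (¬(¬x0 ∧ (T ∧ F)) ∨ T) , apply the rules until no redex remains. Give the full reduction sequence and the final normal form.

Answer: normal form = x0  (in 3 steps)

Derivation:
  start: ¬¬x0 ∧ (¬(¬x0 ∧ (T ∧ F)) ∨ T)
  [1] x0 ∧ (¬(¬x0 ∧ (T ∧ F)) ∨ T)
  [2] x0 ∧ T
  [3] x0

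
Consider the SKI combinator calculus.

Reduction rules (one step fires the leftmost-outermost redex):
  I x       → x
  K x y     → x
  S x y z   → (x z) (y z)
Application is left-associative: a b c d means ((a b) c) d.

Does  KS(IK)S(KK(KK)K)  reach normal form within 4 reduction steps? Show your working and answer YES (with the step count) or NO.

Answer: YES — reaches normal form SS(KK) in 2 ≤ 4 steps

Working:
  start: KS(IK)S(KK(KK)K)
  step 1: SS(KK(KK)K)
  step 2: SS(KK)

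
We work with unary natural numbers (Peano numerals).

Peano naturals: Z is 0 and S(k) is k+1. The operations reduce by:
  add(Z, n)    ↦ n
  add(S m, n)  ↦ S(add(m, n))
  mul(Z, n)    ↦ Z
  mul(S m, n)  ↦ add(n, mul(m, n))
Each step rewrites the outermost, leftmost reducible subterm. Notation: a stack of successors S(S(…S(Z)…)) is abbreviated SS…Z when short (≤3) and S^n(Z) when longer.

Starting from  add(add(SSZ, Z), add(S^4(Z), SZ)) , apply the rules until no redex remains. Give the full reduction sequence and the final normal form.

  start: add(add(SSZ, Z), add(S^4(Z), SZ))
  [1] add(S(add(SZ, Z)), add(S^4(Z), SZ))
  [2] S(add(add(SZ, Z), add(S^4(Z), SZ)))
  [3] S(add(S(add(Z, Z)), add(S^4(Z), SZ)))
  [4] S(S(add(add(Z, Z), add(S^4(Z), SZ))))
  [5] S(S(add(Z, add(S^4(Z), SZ))))
  [6] S(S(add(S^4(Z), SZ)))
  [7] S(S(S(add(SSSZ, SZ))))
  [8] S(S(S(S(add(SSZ, SZ)))))
  [9] S(S(S(S(S(add(SZ, SZ))))))
  [10] S(S(S(S(S(S(add(Z, SZ)))))))
  [11] S^7(Z)

Answer: normal form = S^7(Z)  (in 11 steps)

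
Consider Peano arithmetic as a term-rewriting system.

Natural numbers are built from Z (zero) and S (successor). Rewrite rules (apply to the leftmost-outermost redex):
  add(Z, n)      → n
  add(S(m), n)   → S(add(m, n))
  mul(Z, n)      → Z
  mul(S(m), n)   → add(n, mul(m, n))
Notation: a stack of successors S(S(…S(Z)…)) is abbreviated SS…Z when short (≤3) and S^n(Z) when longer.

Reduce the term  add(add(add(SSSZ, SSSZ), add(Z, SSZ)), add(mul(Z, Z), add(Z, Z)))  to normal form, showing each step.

Answer: normal form = S^8(Z)  (in 24 steps)

Reduction:
  start: add(add(add(SSSZ, SSSZ), add(Z, SSZ)), add(mul(Z, Z), add(Z, Z)))
  →1  add(add(S(add(SSZ, SSSZ)), add(Z, SSZ)), add(mul(Z, Z), add(Z, Z)))
  →2  add(S(add(add(SSZ, SSSZ), add(Z, SSZ))), add(mul(Z, Z), add(Z, Z)))
  →3  S(add(add(add(SSZ, SSSZ), add(Z, SSZ)), add(mul(Z, Z), add(Z, Z))))
  →4  S(add(add(S(add(SZ, SSSZ)), add(Z, SSZ)), add(mul(Z, Z), add(Z, Z))))
  →5  S(add(S(add(add(SZ, SSSZ), add(Z, SSZ))), add(mul(Z, Z), add(Z, Z))))
  →6  S(S(add(add(add(SZ, SSSZ), add(Z, SSZ)), add(mul(Z, Z), add(Z, Z)))))
  →7  S(S(add(add(S(add(Z, SSSZ)), add(Z, SSZ)), add(mul(Z, Z), add(Z, Z)))))
  →8  S(S(add(S(add(add(Z, SSSZ), add(Z, SSZ))), add(mul(Z, Z), add(Z, Z)))))
  →9  S(S(S(add(add(add(Z, SSSZ), add(Z, SSZ)), add(mul(Z, Z), add(Z, Z))))))
  →10  S(S(S(add(add(SSSZ, add(Z, SSZ)), add(mul(Z, Z), add(Z, Z))))))
  →11  S(S(S(add(S(add(SSZ, add(Z, SSZ))), add(mul(Z, Z), add(Z, Z))))))
  →12  S(S(S(S(add(add(SSZ, add(Z, SSZ)), add(mul(Z, Z), add(Z, Z)))))))
  →13  S(S(S(S(add(S(add(SZ, add(Z, SSZ))), add(mul(Z, Z), add(Z, Z)))))))
  →14  S(S(S(S(S(add(add(SZ, add(Z, SSZ)), add(mul(Z, Z), add(Z, Z))))))))
  →15  S(S(S(S(S(add(S(add(Z, add(Z, SSZ))), add(mul(Z, Z), add(Z, Z))))))))
  →16  S(S(S(S(S(S(add(add(Z, add(Z, SSZ)), add(mul(Z, Z), add(Z, Z)))))))))
  →17  S(S(S(S(S(S(add(add(Z, SSZ), add(mul(Z, Z), add(Z, Z)))))))))
  →18  S(S(S(S(S(S(add(SSZ, add(mul(Z, Z), add(Z, Z)))))))))
  →19  S(S(S(S(S(S(S(add(SZ, add(mul(Z, Z), add(Z, Z))))))))))
  →20  S(S(S(S(S(S(S(S(add(Z, add(mul(Z, Z), add(Z, Z)))))))))))
  →21  S(S(S(S(S(S(S(S(add(mul(Z, Z), add(Z, Z))))))))))
  →22  S(S(S(S(S(S(S(S(add(Z, add(Z, Z))))))))))
  →23  S(S(S(S(S(S(S(S(add(Z, Z)))))))))
  →24  S^8(Z)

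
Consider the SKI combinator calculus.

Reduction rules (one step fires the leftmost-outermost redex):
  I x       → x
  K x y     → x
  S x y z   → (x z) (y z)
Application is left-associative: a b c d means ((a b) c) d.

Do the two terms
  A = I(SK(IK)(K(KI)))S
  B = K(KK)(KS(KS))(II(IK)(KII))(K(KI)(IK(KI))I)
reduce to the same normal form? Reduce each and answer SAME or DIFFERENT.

Term A:
  start: I(SK(IK)(K(KI)))S
  →1  SK(IK)(K(KI))S
  →2  K(K(KI))(IK(K(KI)))S
  →3  K(KI)S
  →4  KI

Term B:
  start: K(KK)(KS(KS))(II(IK)(KII))(K(KI)(IK(KI))I)
  →1  KK(II(IK)(KII))(K(KI)(IK(KI))I)
  →2  K(K(KI)(IK(KI))I)
  →3  K(KII)
  →4  KI

Answer: SAME — A ⇓ KI, B ⇓ KI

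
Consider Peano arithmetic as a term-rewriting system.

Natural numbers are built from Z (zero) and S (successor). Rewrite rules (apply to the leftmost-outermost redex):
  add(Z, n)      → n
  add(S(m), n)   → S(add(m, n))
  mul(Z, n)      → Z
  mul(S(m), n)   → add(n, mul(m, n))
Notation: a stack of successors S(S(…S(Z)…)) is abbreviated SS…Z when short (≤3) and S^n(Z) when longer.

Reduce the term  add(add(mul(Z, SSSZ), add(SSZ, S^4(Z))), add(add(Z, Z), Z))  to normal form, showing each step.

Answer: normal form = S^6(Z)  (in 14 steps)

Working:
  start: add(add(mul(Z, SSSZ), add(SSZ, S^4(Z))), add(add(Z, Z), Z))
  →1  add(add(Z, add(SSZ, S^4(Z))), add(add(Z, Z), Z))
  →2  add(add(SSZ, S^4(Z)), add(add(Z, Z), Z))
  →3  add(S(add(SZ, S^4(Z))), add(add(Z, Z), Z))
  →4  S(add(add(SZ, S^4(Z)), add(add(Z, Z), Z)))
  →5  S(add(S(add(Z, S^4(Z))), add(add(Z, Z), Z)))
  →6  S(S(add(add(Z, S^4(Z)), add(add(Z, Z), Z))))
  →7  S(S(add(S^4(Z), add(add(Z, Z), Z))))
  →8  S(S(S(add(SSSZ, add(add(Z, Z), Z)))))
  →9  S(S(S(S(add(SSZ, add(add(Z, Z), Z))))))
  →10  S(S(S(S(S(add(SZ, add(add(Z, Z), Z)))))))
  →11  S(S(S(S(S(S(add(Z, add(add(Z, Z), Z))))))))
  →12  S(S(S(S(S(S(add(add(Z, Z), Z)))))))
  →13  S(S(S(S(S(S(add(Z, Z)))))))
  →14  S^6(Z)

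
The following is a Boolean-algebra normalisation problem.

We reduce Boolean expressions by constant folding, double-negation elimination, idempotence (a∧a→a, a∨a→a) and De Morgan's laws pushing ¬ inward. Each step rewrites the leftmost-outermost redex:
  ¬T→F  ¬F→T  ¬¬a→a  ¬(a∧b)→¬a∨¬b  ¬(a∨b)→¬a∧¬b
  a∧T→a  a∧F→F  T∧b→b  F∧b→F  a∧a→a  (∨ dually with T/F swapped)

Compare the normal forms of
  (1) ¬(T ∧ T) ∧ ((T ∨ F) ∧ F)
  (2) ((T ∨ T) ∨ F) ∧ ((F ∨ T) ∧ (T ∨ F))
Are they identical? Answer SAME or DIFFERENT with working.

Term A:
  start: ¬(T ∧ T) ∧ ((T ∨ F) ∧ F)
  [1] (¬T ∨ ¬T) ∧ ((T ∨ F) ∧ F)
  [2] ¬T ∧ ((T ∨ F) ∧ F)
  [3] F ∧ ((T ∨ F) ∧ F)
  [4] F

Term B:
  start: ((T ∨ T) ∨ F) ∧ ((F ∨ T) ∧ (T ∨ F))
  [1] (T ∨ T) ∧ ((F ∨ T) ∧ (T ∨ F))
  [2] T ∧ ((F ∨ T) ∧ (T ∨ F))
  [3] (F ∨ T) ∧ (T ∨ F)
  [4] T ∧ (T ∨ F)
  [5] T ∨ F
  [6] T

Answer: DIFFERENT — A ⇓ F, B ⇓ T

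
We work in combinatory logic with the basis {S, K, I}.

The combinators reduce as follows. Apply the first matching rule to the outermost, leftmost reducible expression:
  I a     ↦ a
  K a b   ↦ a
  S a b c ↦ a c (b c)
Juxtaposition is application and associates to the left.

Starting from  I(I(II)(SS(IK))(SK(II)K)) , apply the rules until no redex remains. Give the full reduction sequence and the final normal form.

  start: I(I(II)(SS(IK))(SK(II)K))
  step 1: I(II)(SS(IK))(SK(II)K)
  step 2: II(SS(IK))(SK(II)K)
  step 3: I(SS(IK))(SK(II)K)
  step 4: SS(IK)(SK(II)K)
  step 5: S(SK(II)K)(IK(SK(II)K))
  step 6: S(KK(IIK))(IK(SK(II)K))
  step 7: SK(IK(SK(II)K))
  step 8: SK(K(SK(II)K))
  step 9: SK(K(KK(IIK)))
  step 10: SK(KK)

Answer: normal form = SK(KK)  (in 10 steps)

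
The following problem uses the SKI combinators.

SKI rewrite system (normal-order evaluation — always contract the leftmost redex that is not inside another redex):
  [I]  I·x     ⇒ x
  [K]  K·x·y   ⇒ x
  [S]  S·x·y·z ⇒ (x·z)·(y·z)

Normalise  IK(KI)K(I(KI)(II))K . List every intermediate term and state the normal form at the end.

  start: IK(KI)K(I(KI)(II))K
  →1  K(KI)K(I(KI)(II))K
  →2  KI(I(KI)(II))K
  →3  IK
  →4  K

Answer: normal form = K  (in 4 steps)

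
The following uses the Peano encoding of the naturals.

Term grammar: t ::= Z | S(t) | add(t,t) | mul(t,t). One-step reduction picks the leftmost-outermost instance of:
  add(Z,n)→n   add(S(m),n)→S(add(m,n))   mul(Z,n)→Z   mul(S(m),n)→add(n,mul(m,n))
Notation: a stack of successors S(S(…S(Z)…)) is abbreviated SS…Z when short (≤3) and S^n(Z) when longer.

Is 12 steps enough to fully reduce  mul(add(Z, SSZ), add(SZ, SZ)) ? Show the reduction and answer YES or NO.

Answer: NO — after 12 steps the term is S(S(S(S(add(Z, mul(Z, add(SZ, SZ))))))), not yet normal

Derivation:
  start: mul(add(Z, SSZ), add(SZ, SZ))
  step 1: mul(SSZ, add(SZ, SZ))
  step 2: add(add(SZ, SZ), mul(SZ, add(SZ, SZ)))
  step 3: add(S(add(Z, SZ)), mul(SZ, add(SZ, SZ)))
  step 4: S(add(add(Z, SZ), mul(SZ, add(SZ, SZ))))
  step 5: S(add(SZ, mul(SZ, add(SZ, SZ))))
  step 6: S(S(add(Z, mul(SZ, add(SZ, SZ)))))
  step 7: S(S(mul(SZ, add(SZ, SZ))))
  step 8: S(S(add(add(SZ, SZ), mul(Z, add(SZ, SZ)))))
  step 9: S(S(add(S(add(Z, SZ)), mul(Z, add(SZ, SZ)))))
  step 10: S(S(S(add(add(Z, SZ), mul(Z, add(SZ, SZ))))))
  step 11: S(S(S(add(SZ, mul(Z, add(SZ, SZ))))))
  step 12: S(S(S(S(add(Z, mul(Z, add(SZ, SZ)))))))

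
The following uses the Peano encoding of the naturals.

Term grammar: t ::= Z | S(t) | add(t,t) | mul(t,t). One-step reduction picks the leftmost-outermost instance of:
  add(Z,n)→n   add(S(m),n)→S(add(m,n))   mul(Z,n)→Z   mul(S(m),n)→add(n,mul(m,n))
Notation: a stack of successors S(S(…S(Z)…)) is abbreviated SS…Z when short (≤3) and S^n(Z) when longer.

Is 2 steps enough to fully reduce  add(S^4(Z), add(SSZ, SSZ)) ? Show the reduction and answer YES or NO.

  start: add(S^4(Z), add(SSZ, SSZ))
  →1  S(add(SSSZ, add(SSZ, SSZ)))
  →2  S(S(add(SSZ, add(SSZ, SSZ))))

Answer: NO — after 2 steps the term is S(S(add(SSZ, add(SSZ, SSZ)))), not yet normal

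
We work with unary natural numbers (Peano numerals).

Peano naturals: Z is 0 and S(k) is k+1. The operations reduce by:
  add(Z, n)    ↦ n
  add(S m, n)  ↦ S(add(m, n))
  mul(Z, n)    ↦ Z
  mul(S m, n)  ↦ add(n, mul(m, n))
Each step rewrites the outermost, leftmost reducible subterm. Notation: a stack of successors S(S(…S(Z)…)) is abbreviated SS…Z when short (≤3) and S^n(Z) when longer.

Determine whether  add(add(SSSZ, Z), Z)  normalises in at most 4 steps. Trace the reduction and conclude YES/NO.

Answer: NO — after 4 steps the term is S(S(add(add(SZ, Z), Z))), not yet normal

Working:
  start: add(add(SSSZ, Z), Z)
  →1  add(S(add(SSZ, Z)), Z)
  →2  S(add(add(SSZ, Z), Z))
  →3  S(add(S(add(SZ, Z)), Z))
  →4  S(S(add(add(SZ, Z), Z)))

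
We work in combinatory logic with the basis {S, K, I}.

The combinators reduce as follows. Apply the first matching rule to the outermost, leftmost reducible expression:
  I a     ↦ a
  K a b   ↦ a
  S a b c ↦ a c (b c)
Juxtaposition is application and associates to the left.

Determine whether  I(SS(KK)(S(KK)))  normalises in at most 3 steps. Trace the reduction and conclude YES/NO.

Answer: YES — reaches normal form S(S(KK))K in 3 ≤ 3 steps

Working:
  start: I(SS(KK)(S(KK)))
  →1  SS(KK)(S(KK))
  →2  S(S(KK))(KK(S(KK)))
  →3  S(S(KK))K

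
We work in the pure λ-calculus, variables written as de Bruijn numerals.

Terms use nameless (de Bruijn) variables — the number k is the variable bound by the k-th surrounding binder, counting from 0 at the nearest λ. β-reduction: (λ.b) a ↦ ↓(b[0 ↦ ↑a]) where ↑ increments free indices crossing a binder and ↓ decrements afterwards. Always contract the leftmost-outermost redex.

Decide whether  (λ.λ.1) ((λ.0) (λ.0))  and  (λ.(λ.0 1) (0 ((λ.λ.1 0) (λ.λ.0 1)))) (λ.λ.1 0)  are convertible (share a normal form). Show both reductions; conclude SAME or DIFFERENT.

Term A:
  start: (λ.λ.1) ((λ.0) (λ.0))
  →1  λ.(λ.0) (λ.0)
  →2  λ.λ.0

Term B:
  start: (λ.(λ.0 1) (0 ((λ.λ.1 0) (λ.λ.0 1)))) (λ.λ.1 0)
  →1  (λ.0 (λ.λ.1 0)) ((λ.λ.1 0) ((λ.λ.1 0) (λ.λ.0 1)))
  →2  (λ.λ.1 0) ((λ.λ.1 0) (λ.λ.0 1)) (λ.λ.1 0)
  →3  (λ.(λ.λ.1 0) (λ.λ.0 1) 0) (λ.λ.1 0)
  →4  (λ.λ.1 0) (λ.λ.0 1) (λ.λ.1 0)
  →5  (λ.(λ.λ.0 1) 0) (λ.λ.1 0)
  →6  (λ.λ.0 1) (λ.λ.1 0)
  →7  λ.0 (λ.λ.1 0)

Answer: DIFFERENT — A ⇓ λ.λ.0, B ⇓ λ.0 (λ.λ.1 0)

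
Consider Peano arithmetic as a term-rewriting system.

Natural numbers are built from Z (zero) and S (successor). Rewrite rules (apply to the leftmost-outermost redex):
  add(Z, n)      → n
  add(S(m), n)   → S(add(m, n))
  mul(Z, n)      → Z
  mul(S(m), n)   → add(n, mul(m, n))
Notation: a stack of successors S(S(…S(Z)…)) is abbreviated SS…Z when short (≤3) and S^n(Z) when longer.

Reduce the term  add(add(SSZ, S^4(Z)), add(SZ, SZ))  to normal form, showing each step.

  start: add(add(SSZ, S^4(Z)), add(SZ, SZ))
  →1  add(S(add(SZ, S^4(Z))), add(SZ, SZ))
  →2  S(add(add(SZ, S^4(Z)), add(SZ, SZ)))
  →3  S(add(S(add(Z, S^4(Z))), add(SZ, SZ)))
  →4  S(S(add(add(Z, S^4(Z)), add(SZ, SZ))))
  →5  S(S(add(S^4(Z), add(SZ, SZ))))
  →6  S(S(S(add(SSSZ, add(SZ, SZ)))))
  →7  S(S(S(S(add(SSZ, add(SZ, SZ))))))
  →8  S(S(S(S(S(add(SZ, add(SZ, SZ)))))))
  →9  S(S(S(S(S(S(add(Z, add(SZ, SZ))))))))
  →10  S(S(S(S(S(S(add(SZ, SZ)))))))
  →11  S(S(S(S(S(S(S(add(Z, SZ))))))))
  →12  S^8(Z)

Answer: normal form = S^8(Z)  (in 12 steps)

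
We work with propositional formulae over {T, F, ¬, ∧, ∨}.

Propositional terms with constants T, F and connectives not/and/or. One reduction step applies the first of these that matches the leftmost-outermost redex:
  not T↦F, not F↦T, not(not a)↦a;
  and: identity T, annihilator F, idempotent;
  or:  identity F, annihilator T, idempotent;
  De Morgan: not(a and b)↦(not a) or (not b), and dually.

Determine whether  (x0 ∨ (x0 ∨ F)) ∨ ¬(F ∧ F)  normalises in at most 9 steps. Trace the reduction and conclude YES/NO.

  start: (x0 ∨ (x0 ∨ F)) ∨ ¬(F ∧ F)
  →1  (x0 ∨ x0) ∨ ¬(F ∧ F)
  →2  x0 ∨ ¬(F ∧ F)
  →3  x0 ∨ (¬F ∨ ¬F)
  →4  x0 ∨ ¬F
  →5  x0 ∨ T
  →6  T

Answer: YES — reaches normal form T in 6 ≤ 9 steps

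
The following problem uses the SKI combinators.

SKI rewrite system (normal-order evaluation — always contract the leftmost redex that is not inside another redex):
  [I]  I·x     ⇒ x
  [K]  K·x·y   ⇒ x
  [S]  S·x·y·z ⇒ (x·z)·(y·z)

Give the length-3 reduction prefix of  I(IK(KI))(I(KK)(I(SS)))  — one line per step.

Answer: after 3 steps: KI

Working:
  start: I(IK(KI))(I(KK)(I(SS)))
  [1] IK(KI)(I(KK)(I(SS)))
  [2] K(KI)(I(KK)(I(SS)))
  [3] KI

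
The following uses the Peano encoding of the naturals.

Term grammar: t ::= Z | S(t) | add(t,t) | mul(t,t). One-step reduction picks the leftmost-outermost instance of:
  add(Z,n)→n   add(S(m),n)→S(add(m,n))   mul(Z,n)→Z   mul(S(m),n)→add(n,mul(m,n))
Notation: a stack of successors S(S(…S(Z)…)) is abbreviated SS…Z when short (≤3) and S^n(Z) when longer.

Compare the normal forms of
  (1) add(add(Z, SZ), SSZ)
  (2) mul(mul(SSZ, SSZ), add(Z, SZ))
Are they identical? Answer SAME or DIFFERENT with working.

Answer: DIFFERENT — A ⇓ SSSZ, B ⇓ S^4(Z)

Working:
Term A:
  start: add(add(Z, SZ), SSZ)
  →1  add(SZ, SSZ)
  →2  S(add(Z, SSZ))
  →3  SSSZ

Term B:
  start: mul(mul(SSZ, SSZ), add(Z, SZ))
  →1  mul(add(SSZ, mul(SZ, SSZ)), add(Z, SZ))
  →2  mul(S(add(SZ, mul(SZ, SSZ))), add(Z, SZ))
  →3  add(add(Z, SZ), mul(add(SZ, mul(SZ, SSZ)), add(Z, SZ)))
  →4  add(SZ, mul(add(SZ, mul(SZ, SSZ)), add(Z, SZ)))
  →5  S(add(Z, mul(add(SZ, mul(SZ, SSZ)), add(Z, SZ))))
  →6  S(mul(add(SZ, mul(SZ, SSZ)), add(Z, SZ)))
  →7  S(mul(S(add(Z, mul(SZ, SSZ))), add(Z, SZ)))
  →8  S(add(add(Z, SZ), mul(add(Z, mul(SZ, SSZ)), add(Z, SZ))))
  →9  S(add(SZ, mul(add(Z, mul(SZ, SSZ)), add(Z, SZ))))
  →10  S(S(add(Z, mul(add(Z, mul(SZ, SSZ)), add(Z, SZ)))))
  →11  S(S(mul(add(Z, mul(SZ, SSZ)), add(Z, SZ))))
  →12  S(S(mul(mul(SZ, SSZ), add(Z, SZ))))
  →13  S(S(mul(add(SSZ, mul(Z, SSZ)), add(Z, SZ))))
  →14  S(S(mul(S(add(SZ, mul(Z, SSZ))), add(Z, SZ))))
  →15  S(S(add(add(Z, SZ), mul(add(SZ, mul(Z, SSZ)), add(Z, SZ)))))
  →16  S(S(add(SZ, mul(add(SZ, mul(Z, SSZ)), add(Z, SZ)))))
  →17  S(S(S(add(Z, mul(add(SZ, mul(Z, SSZ)), add(Z, SZ))))))
  →18  S(S(S(mul(add(SZ, mul(Z, SSZ)), add(Z, SZ)))))
  →19  S(S(S(mul(S(add(Z, mul(Z, SSZ))), add(Z, SZ)))))
  →20  S(S(S(add(add(Z, SZ), mul(add(Z, mul(Z, SSZ)), add(Z, SZ))))))
  →21  S(S(S(add(SZ, mul(add(Z, mul(Z, SSZ)), add(Z, SZ))))))
  →22  S(S(S(S(add(Z, mul(add(Z, mul(Z, SSZ)), add(Z, SZ)))))))
  →23  S(S(S(S(mul(add(Z, mul(Z, SSZ)), add(Z, SZ))))))
  →24  S(S(S(S(mul(mul(Z, SSZ), add(Z, SZ))))))
  →25  S(S(S(S(mul(Z, add(Z, SZ))))))
  →26  S^4(Z)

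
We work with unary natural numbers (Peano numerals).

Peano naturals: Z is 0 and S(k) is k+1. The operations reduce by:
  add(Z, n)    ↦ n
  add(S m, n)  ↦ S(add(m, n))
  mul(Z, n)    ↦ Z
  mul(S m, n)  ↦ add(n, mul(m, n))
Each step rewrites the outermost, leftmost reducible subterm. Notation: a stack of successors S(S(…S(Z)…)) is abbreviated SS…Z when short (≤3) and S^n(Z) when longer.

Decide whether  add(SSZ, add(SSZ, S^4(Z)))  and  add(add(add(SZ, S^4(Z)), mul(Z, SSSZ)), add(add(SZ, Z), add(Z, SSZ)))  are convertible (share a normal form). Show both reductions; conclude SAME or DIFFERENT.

Term A:
  start: add(SSZ, add(SSZ, S^4(Z)))
  [1] S(add(SZ, add(SSZ, S^4(Z))))
  [2] S(S(add(Z, add(SSZ, S^4(Z)))))
  [3] S(S(add(SSZ, S^4(Z))))
  [4] S(S(S(add(SZ, S^4(Z)))))
  [5] S(S(S(S(add(Z, S^4(Z))))))
  [6] S^8(Z)

Term B:
  start: add(add(add(SZ, S^4(Z)), mul(Z, SSSZ)), add(add(SZ, Z), add(Z, SSZ)))
  [1] add(add(S(add(Z, S^4(Z))), mul(Z, SSSZ)), add(add(SZ, Z), add(Z, SSZ)))
  [2] add(S(add(add(Z, S^4(Z)), mul(Z, SSSZ))), add(add(SZ, Z), add(Z, SSZ)))
  [3] S(add(add(add(Z, S^4(Z)), mul(Z, SSSZ)), add(add(SZ, Z), add(Z, SSZ))))
  [4] S(add(add(S^4(Z), mul(Z, SSSZ)), add(add(SZ, Z), add(Z, SSZ))))
  [5] S(add(S(add(SSSZ, mul(Z, SSSZ))), add(add(SZ, Z), add(Z, SSZ))))
  [6] S(S(add(add(SSSZ, mul(Z, SSSZ)), add(add(SZ, Z), add(Z, SSZ)))))
  [7] S(S(add(S(add(SSZ, mul(Z, SSSZ))), add(add(SZ, Z), add(Z, SSZ)))))
  [8] S(S(S(add(add(SSZ, mul(Z, SSSZ)), add(add(SZ, Z), add(Z, SSZ))))))
  [9] S(S(S(add(S(add(SZ, mul(Z, SSSZ))), add(add(SZ, Z), add(Z, SSZ))))))
  [10] S(S(S(S(add(add(SZ, mul(Z, SSSZ)), add(add(SZ, Z), add(Z, SSZ)))))))
  [11] S(S(S(S(add(S(add(Z, mul(Z, SSSZ))), add(add(SZ, Z), add(Z, SSZ)))))))
  [12] S(S(S(S(S(add(add(Z, mul(Z, SSSZ)), add(add(SZ, Z), add(Z, SSZ))))))))
  [13] S(S(S(S(S(add(mul(Z, SSSZ), add(add(SZ, Z), add(Z, SSZ))))))))
  [14] S(S(S(S(S(add(Z, add(add(SZ, Z), add(Z, SSZ))))))))
  [15] S(S(S(S(S(add(add(SZ, Z), add(Z, SSZ)))))))
  [16] S(S(S(S(S(add(S(add(Z, Z)), add(Z, SSZ)))))))
  [17] S(S(S(S(S(S(add(add(Z, Z), add(Z, SSZ))))))))
  [18] S(S(S(S(S(S(add(Z, add(Z, SSZ))))))))
  [19] S(S(S(S(S(S(add(Z, SSZ)))))))
  [20] S^8(Z)

Answer: SAME — A ⇓ S^8(Z), B ⇓ S^8(Z)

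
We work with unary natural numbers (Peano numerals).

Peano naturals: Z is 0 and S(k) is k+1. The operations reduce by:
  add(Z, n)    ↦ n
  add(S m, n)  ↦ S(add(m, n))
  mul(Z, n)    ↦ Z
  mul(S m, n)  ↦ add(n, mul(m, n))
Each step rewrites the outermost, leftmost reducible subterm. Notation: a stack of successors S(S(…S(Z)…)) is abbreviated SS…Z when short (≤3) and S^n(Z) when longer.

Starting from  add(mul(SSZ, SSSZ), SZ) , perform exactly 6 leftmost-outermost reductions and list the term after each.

Answer: after 6 steps: S(S(add(S(add(Z, mul(SZ, SSSZ))), SZ)))

Working:
  start: add(mul(SSZ, SSSZ), SZ)
  [1] add(add(SSSZ, mul(SZ, SSSZ)), SZ)
  [2] add(S(add(SSZ, mul(SZ, SSSZ))), SZ)
  [3] S(add(add(SSZ, mul(SZ, SSSZ)), SZ))
  [4] S(add(S(add(SZ, mul(SZ, SSSZ))), SZ))
  [5] S(S(add(add(SZ, mul(SZ, SSSZ)), SZ)))
  [6] S(S(add(S(add(Z, mul(SZ, SSSZ))), SZ)))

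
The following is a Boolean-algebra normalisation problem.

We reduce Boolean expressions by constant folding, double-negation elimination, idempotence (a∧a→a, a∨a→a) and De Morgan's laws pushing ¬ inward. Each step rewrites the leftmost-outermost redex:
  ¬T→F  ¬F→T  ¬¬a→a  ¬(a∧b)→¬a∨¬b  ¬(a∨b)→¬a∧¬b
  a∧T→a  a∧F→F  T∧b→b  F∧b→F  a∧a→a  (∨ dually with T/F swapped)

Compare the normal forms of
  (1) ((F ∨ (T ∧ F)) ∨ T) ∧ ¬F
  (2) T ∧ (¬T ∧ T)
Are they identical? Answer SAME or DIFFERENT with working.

Answer: DIFFERENT — A ⇓ T, B ⇓ F

Reduction:
Term A:
  start: ((F ∨ (T ∧ F)) ∨ T) ∧ ¬F
  →1  T ∧ ¬F
  →2  ¬F
  →3  T

Term B:
  start: T ∧ (¬T ∧ T)
  →1  ¬T ∧ T
  →2  ¬T
  →3  F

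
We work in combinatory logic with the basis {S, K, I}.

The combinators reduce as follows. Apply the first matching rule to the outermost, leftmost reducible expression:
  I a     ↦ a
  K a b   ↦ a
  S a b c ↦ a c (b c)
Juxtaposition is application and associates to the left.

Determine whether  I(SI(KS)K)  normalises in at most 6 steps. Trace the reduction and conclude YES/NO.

Answer: YES — reaches normal form KS in 4 ≤ 6 steps

Derivation:
  start: I(SI(KS)K)
  [1] SI(KS)K
  [2] IK(KSK)
  [3] K(KSK)
  [4] KS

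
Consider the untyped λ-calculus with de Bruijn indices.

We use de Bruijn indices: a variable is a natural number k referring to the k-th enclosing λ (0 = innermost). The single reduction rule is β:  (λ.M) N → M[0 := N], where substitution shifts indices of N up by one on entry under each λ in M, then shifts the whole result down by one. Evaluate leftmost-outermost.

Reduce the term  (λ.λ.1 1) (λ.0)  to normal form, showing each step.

  start: (λ.λ.1 1) (λ.0)
  step 1: λ.(λ.0) (λ.0)
  step 2: λ.λ.0

Answer: normal form = λ.λ.0  (in 2 steps)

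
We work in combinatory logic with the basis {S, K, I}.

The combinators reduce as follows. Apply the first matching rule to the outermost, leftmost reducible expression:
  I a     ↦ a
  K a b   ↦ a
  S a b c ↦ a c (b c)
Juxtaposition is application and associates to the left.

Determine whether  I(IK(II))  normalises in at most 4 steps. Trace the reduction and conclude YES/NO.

  start: I(IK(II))
  [1] IK(II)
  [2] K(II)
  [3] KI

Answer: YES — reaches normal form KI in 3 ≤ 4 steps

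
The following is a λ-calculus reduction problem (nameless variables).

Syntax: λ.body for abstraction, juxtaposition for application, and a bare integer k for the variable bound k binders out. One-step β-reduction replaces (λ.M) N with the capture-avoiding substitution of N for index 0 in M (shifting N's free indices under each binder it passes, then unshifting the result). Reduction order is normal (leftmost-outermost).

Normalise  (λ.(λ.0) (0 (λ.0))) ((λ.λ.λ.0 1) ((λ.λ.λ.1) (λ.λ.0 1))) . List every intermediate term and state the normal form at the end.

Answer: normal form = λ.0 (λ.0)  (in 4 steps)

Reduction:
  start: (λ.(λ.0) (0 (λ.0))) ((λ.λ.λ.0 1) ((λ.λ.λ.1) (λ.λ.0 1)))
  [1] (λ.0) ((λ.λ.λ.0 1) ((λ.λ.λ.1) (λ.λ.0 1)) (λ.0))
  [2] (λ.λ.λ.0 1) ((λ.λ.λ.1) (λ.λ.0 1)) (λ.0)
  [3] (λ.λ.0 1) (λ.0)
  [4] λ.0 (λ.0)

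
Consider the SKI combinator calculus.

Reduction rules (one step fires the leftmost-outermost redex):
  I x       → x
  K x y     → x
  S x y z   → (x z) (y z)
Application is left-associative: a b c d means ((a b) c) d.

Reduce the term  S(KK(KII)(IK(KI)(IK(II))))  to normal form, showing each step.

Answer: normal form = S(K(KI))  (in 3 steps)

Working:
  start: S(KK(KII)(IK(KI)(IK(II))))
  step 1: S(K(IK(KI)(IK(II))))
  step 2: S(K(K(KI)(IK(II))))
  step 3: S(K(KI))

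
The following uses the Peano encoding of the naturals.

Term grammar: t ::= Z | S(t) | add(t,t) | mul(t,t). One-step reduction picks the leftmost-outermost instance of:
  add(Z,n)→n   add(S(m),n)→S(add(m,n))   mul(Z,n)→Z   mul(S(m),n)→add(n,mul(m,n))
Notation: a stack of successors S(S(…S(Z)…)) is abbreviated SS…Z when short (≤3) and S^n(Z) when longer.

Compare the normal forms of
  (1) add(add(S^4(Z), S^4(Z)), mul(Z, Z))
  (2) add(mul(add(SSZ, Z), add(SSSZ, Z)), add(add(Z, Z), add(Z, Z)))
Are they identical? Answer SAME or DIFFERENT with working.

Answer: DIFFERENT — A ⇓ S^8(Z), B ⇓ S^6(Z)

Derivation:
Term A:
  start: add(add(S^4(Z), S^4(Z)), mul(Z, Z))
  [1] add(S(add(SSSZ, S^4(Z))), mul(Z, Z))
  [2] S(add(add(SSSZ, S^4(Z)), mul(Z, Z)))
  [3] S(add(S(add(SSZ, S^4(Z))), mul(Z, Z)))
  [4] S(S(add(add(SSZ, S^4(Z)), mul(Z, Z))))
  [5] S(S(add(S(add(SZ, S^4(Z))), mul(Z, Z))))
  [6] S(S(S(add(add(SZ, S^4(Z)), mul(Z, Z)))))
  [7] S(S(S(add(S(add(Z, S^4(Z))), mul(Z, Z)))))
  [8] S(S(S(S(add(add(Z, S^4(Z)), mul(Z, Z))))))
  [9] S(S(S(S(add(S^4(Z), mul(Z, Z))))))
  [10] S(S(S(S(S(add(SSSZ, mul(Z, Z)))))))
  [11] S(S(S(S(S(S(add(SSZ, mul(Z, Z))))))))
  [12] S(S(S(S(S(S(S(add(SZ, mul(Z, Z)))))))))
  [13] S(S(S(S(S(S(S(S(add(Z, mul(Z, Z))))))))))
  [14] S(S(S(S(S(S(S(S(mul(Z, Z)))))))))
  [15] S^8(Z)

Term B:
  start: add(mul(add(SSZ, Z), add(SSSZ, Z)), add(add(Z, Z), add(Z, Z)))
  [1] add(mul(S(add(SZ, Z)), add(SSSZ, Z)), add(add(Z, Z), add(Z, Z)))
  [2] add(add(add(SSSZ, Z), mul(add(SZ, Z), add(SSSZ, Z))), add(add(Z, Z), add(Z, Z)))
  [3] add(add(S(add(SSZ, Z)), mul(add(SZ, Z), add(SSSZ, Z))), add(add(Z, Z), add(Z, Z)))
  [4] add(S(add(add(SSZ, Z), mul(add(SZ, Z), add(SSSZ, Z)))), add(add(Z, Z), add(Z, Z)))
  [5] S(add(add(add(SSZ, Z), mul(add(SZ, Z), add(SSSZ, Z))), add(add(Z, Z), add(Z, Z))))
  [6] S(add(add(S(add(SZ, Z)), mul(add(SZ, Z), add(SSSZ, Z))), add(add(Z, Z), add(Z, Z))))
  [7] S(add(S(add(add(SZ, Z), mul(add(SZ, Z), add(SSSZ, Z)))), add(add(Z, Z), add(Z, Z))))
  [8] S(S(add(add(add(SZ, Z), mul(add(SZ, Z), add(SSSZ, Z))), add(add(Z, Z), add(Z, Z)))))
  [9] S(S(add(add(S(add(Z, Z)), mul(add(SZ, Z), add(SSSZ, Z))), add(add(Z, Z), add(Z, Z)))))
  [10] S(S(add(S(add(add(Z, Z), mul(add(SZ, Z), add(SSSZ, Z)))), add(add(Z, Z), add(Z, Z)))))
  [11] S(S(S(add(add(add(Z, Z), mul(add(SZ, Z), add(SSSZ, Z))), add(add(Z, Z), add(Z, Z))))))
  [12] S(S(S(add(add(Z, mul(add(SZ, Z), add(SSSZ, Z))), add(add(Z, Z), add(Z, Z))))))
  [13] S(S(S(add(mul(add(SZ, Z), add(SSSZ, Z)), add(add(Z, Z), add(Z, Z))))))
  [14] S(S(S(add(mul(S(add(Z, Z)), add(SSSZ, Z)), add(add(Z, Z), add(Z, Z))))))
  [15] S(S(S(add(add(add(SSSZ, Z), mul(add(Z, Z), add(SSSZ, Z))), add(add(Z, Z), add(Z, Z))))))
  [16] S(S(S(add(add(S(add(SSZ, Z)), mul(add(Z, Z), add(SSSZ, Z))), add(add(Z, Z), add(Z, Z))))))
  [17] S(S(S(add(S(add(add(SSZ, Z), mul(add(Z, Z), add(SSSZ, Z)))), add(add(Z, Z), add(Z, Z))))))
  [18] S(S(S(S(add(add(add(SSZ, Z), mul(add(Z, Z), add(SSSZ, Z))), add(add(Z, Z), add(Z, Z)))))))
  [19] S(S(S(S(add(add(S(add(SZ, Z)), mul(add(Z, Z), add(SSSZ, Z))), add(add(Z, Z), add(Z, Z)))))))
  [20] S(S(S(S(add(S(add(add(SZ, Z), mul(add(Z, Z), add(SSSZ, Z)))), add(add(Z, Z), add(Z, Z)))))))
  [21] S(S(S(S(S(add(add(add(SZ, Z), mul(add(Z, Z), add(SSSZ, Z))), add(add(Z, Z), add(Z, Z))))))))
  [22] S(S(S(S(S(add(add(S(add(Z, Z)), mul(add(Z, Z), add(SSSZ, Z))), add(add(Z, Z), add(Z, Z))))))))
  [23] S(S(S(S(S(add(S(add(add(Z, Z), mul(add(Z, Z), add(SSSZ, Z)))), add(add(Z, Z), add(Z, Z))))))))
  [24] S(S(S(S(S(S(add(add(add(Z, Z), mul(add(Z, Z), add(SSSZ, Z))), add(add(Z, Z), add(Z, Z)))))))))
  [25] S(S(S(S(S(S(add(add(Z, mul(add(Z, Z), add(SSSZ, Z))), add(add(Z, Z), add(Z, Z)))))))))
  [26] S(S(S(S(S(S(add(mul(add(Z, Z), add(SSSZ, Z)), add(add(Z, Z), add(Z, Z)))))))))
  [27] S(S(S(S(S(S(add(mul(Z, add(SSSZ, Z)), add(add(Z, Z), add(Z, Z)))))))))
  [28] S(S(S(S(S(S(add(Z, add(add(Z, Z), add(Z, Z)))))))))
  [29] S(S(S(S(S(S(add(add(Z, Z), add(Z, Z))))))))
  [30] S(S(S(S(S(S(add(Z, add(Z, Z))))))))
  [31] S(S(S(S(S(S(add(Z, Z)))))))
  [32] S^6(Z)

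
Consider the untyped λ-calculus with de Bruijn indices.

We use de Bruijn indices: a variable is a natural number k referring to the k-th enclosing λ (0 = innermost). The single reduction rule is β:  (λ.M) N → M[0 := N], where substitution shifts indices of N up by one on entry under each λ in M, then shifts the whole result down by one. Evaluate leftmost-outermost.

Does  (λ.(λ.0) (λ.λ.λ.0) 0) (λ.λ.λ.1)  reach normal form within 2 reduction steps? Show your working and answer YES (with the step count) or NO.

Answer: NO — after 2 steps the term is (λ.λ.λ.0) (λ.λ.λ.1), not yet normal

Working:
  start: (λ.(λ.0) (λ.λ.λ.0) 0) (λ.λ.λ.1)
  [1] (λ.0) (λ.λ.λ.0) (λ.λ.λ.1)
  [2] (λ.λ.λ.0) (λ.λ.λ.1)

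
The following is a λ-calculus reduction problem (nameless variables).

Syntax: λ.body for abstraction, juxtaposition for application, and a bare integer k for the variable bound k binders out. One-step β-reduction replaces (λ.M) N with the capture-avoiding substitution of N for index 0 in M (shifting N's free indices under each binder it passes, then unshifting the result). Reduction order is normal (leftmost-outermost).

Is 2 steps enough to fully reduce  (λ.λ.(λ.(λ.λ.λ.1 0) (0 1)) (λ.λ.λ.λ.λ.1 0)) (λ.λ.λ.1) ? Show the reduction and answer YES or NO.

  start: (λ.λ.(λ.(λ.λ.λ.1 0) (0 1)) (λ.λ.λ.λ.λ.1 0)) (λ.λ.λ.1)
  [1] λ.(λ.(λ.λ.λ.1 0) (0 1)) (λ.λ.λ.λ.λ.1 0)
  [2] λ.(λ.λ.λ.1 0) ((λ.λ.λ.λ.λ.1 0) 0)

Answer: NO — after 2 steps the term is λ.(λ.λ.λ.1 0) ((λ.λ.λ.λ.λ.1 0) 0), not yet normal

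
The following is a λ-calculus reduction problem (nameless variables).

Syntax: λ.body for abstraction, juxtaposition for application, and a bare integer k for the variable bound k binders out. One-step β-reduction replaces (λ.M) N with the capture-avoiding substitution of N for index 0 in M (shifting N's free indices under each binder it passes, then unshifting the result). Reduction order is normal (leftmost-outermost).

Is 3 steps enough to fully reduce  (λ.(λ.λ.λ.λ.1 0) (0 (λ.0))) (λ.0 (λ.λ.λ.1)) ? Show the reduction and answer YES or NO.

Answer: YES — reaches normal form λ.λ.λ.1 0 in 2 ≤ 3 steps

Reduction:
  start: (λ.(λ.λ.λ.λ.1 0) (0 (λ.0))) (λ.0 (λ.λ.λ.1))
  [1] (λ.λ.λ.λ.1 0) ((λ.0 (λ.λ.λ.1)) (λ.0))
  [2] λ.λ.λ.1 0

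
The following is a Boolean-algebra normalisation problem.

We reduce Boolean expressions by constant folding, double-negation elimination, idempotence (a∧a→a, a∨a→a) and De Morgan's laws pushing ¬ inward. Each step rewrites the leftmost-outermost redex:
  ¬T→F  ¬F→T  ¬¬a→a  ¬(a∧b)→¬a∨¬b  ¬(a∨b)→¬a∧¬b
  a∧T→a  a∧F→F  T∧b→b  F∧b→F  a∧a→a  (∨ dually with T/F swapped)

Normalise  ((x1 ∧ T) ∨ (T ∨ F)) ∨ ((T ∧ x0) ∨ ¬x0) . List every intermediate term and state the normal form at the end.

Answer: normal form = T  (in 4 steps)

Derivation:
  start: ((x1 ∧ T) ∨ (T ∨ F)) ∨ ((T ∧ x0) ∨ ¬x0)
  step 1: (x1 ∨ (T ∨ F)) ∨ ((T ∧ x0) ∨ ¬x0)
  step 2: (x1 ∨ T) ∨ ((T ∧ x0) ∨ ¬x0)
  step 3: T ∨ ((T ∧ x0) ∨ ¬x0)
  step 4: T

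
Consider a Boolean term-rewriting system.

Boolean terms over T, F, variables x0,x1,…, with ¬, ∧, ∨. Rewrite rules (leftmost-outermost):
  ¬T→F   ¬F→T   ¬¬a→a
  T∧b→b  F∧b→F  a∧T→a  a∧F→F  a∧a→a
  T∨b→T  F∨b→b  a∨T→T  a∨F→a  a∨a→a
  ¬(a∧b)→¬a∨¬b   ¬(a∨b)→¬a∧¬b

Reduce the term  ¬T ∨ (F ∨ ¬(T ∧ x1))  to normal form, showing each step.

Answer: normal form = ¬x1  (in 6 steps)

Reduction:
  start: ¬T ∨ (F ∨ ¬(T ∧ x1))
  [1] F ∨ (F ∨ ¬(T ∧ x1))
  [2] F ∨ ¬(T ∧ x1)
  [3] ¬(T ∧ x1)
  [4] ¬T ∨ ¬x1
  [5] F ∨ ¬x1
  [6] ¬x1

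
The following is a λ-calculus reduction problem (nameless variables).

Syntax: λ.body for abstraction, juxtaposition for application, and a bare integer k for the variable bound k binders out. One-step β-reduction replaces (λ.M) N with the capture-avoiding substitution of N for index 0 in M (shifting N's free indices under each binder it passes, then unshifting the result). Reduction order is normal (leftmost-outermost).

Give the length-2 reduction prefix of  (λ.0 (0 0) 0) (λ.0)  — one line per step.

  start: (λ.0 (0 0) 0) (λ.0)
  step 1: (λ.0) ((λ.0) (λ.0)) (λ.0)
  step 2: (λ.0) (λ.0) (λ.0)

Answer: after 2 steps: (λ.0) (λ.0) (λ.0)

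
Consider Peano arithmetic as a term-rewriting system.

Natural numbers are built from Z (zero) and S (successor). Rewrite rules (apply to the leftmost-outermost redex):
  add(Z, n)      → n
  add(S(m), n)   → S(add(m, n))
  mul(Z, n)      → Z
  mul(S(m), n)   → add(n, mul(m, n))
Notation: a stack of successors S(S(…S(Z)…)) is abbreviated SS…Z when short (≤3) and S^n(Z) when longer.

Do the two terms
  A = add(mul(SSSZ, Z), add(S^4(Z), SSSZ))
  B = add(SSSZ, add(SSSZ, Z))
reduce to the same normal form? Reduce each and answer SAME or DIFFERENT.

Answer: DIFFERENT — A ⇓ S^7(Z), B ⇓ S^6(Z)

Reduction:
Term A:
  start: add(mul(SSSZ, Z), add(S^4(Z), SSSZ))
  step 1: add(add(Z, mul(SSZ, Z)), add(S^4(Z), SSSZ))
  step 2: add(mul(SSZ, Z), add(S^4(Z), SSSZ))
  step 3: add(add(Z, mul(SZ, Z)), add(S^4(Z), SSSZ))
  step 4: add(mul(SZ, Z), add(S^4(Z), SSSZ))
  step 5: add(add(Z, mul(Z, Z)), add(S^4(Z), SSSZ))
  step 6: add(mul(Z, Z), add(S^4(Z), SSSZ))
  step 7: add(Z, add(S^4(Z), SSSZ))
  step 8: add(S^4(Z), SSSZ)
  step 9: S(add(SSSZ, SSSZ))
  step 10: S(S(add(SSZ, SSSZ)))
  step 11: S(S(S(add(SZ, SSSZ))))
  step 12: S(S(S(S(add(Z, SSSZ)))))
  step 13: S^7(Z)

Term B:
  start: add(SSSZ, add(SSSZ, Z))
  step 1: S(add(SSZ, add(SSSZ, Z)))
  step 2: S(S(add(SZ, add(SSSZ, Z))))
  step 3: S(S(S(add(Z, add(SSSZ, Z)))))
  step 4: S(S(S(add(SSSZ, Z))))
  step 5: S(S(S(S(add(SSZ, Z)))))
  step 6: S(S(S(S(S(add(SZ, Z))))))
  step 7: S(S(S(S(S(S(add(Z, Z)))))))
  step 8: S^6(Z)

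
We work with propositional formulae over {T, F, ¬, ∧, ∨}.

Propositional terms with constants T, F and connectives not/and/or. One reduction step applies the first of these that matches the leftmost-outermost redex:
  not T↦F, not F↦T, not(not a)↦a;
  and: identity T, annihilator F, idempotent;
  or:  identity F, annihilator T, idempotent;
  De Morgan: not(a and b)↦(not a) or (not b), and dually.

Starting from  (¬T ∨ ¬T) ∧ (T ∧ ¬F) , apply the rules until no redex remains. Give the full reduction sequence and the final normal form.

  start: (¬T ∨ ¬T) ∧ (T ∧ ¬F)
  →1  ¬T ∧ (T ∧ ¬F)
  →2  F ∧ (T ∧ ¬F)
  →3  F

Answer: normal form = F  (in 3 steps)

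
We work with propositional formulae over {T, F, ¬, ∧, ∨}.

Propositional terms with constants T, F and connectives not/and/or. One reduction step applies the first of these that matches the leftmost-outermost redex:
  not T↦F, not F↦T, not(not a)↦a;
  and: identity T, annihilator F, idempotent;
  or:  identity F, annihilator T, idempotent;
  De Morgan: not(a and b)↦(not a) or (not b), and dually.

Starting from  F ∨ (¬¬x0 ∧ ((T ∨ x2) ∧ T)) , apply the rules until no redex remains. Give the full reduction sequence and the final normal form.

Answer: normal form = x0  (in 5 steps)

Reduction:
  start: F ∨ (¬¬x0 ∧ ((T ∨ x2) ∧ T))
  →1  ¬¬x0 ∧ ((T ∨ x2) ∧ T)
  →2  x0 ∧ ((T ∨ x2) ∧ T)
  →3  x0 ∧ (T ∨ x2)
  →4  x0 ∧ T
  →5  x0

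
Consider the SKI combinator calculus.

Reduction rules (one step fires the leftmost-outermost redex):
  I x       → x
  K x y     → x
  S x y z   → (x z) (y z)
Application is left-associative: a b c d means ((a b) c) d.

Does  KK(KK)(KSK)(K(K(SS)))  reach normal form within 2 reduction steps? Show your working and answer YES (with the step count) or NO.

  start: KK(KK)(KSK)(K(K(SS)))
  step 1: K(KSK)(K(K(SS)))
  step 2: KSK

Answer: NO — after 2 steps the term is KSK, not yet normal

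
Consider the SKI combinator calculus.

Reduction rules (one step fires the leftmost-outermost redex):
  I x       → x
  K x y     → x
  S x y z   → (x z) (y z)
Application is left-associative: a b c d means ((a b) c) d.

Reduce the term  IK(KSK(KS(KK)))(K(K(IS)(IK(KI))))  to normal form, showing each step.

  start: IK(KSK(KS(KK)))(K(K(IS)(IK(KI))))
  →1  K(KSK(KS(KK)))(K(K(IS)(IK(KI))))
  →2  KSK(KS(KK))
  →3  S(KS(KK))
  →4  SS

Answer: normal form = SS  (in 4 steps)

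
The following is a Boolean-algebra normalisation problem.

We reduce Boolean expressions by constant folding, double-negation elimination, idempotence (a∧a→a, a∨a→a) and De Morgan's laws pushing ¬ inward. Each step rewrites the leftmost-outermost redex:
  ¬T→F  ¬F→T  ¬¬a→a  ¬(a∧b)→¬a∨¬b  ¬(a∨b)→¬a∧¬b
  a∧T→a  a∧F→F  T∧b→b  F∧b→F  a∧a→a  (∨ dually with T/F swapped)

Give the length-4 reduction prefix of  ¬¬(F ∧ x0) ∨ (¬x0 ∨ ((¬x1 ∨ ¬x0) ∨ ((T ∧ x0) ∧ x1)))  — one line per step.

Answer: after 4 steps: ¬x0 ∨ ((¬x1 ∨ ¬x0) ∨ (x0 ∧ x1))

Derivation:
  start: ¬¬(F ∧ x0) ∨ (¬x0 ∨ ((¬x1 ∨ ¬x0) ∨ ((T ∧ x0) ∧ x1)))
  [1] (F ∧ x0) ∨ (¬x0 ∨ ((¬x1 ∨ ¬x0) ∨ ((T ∧ x0) ∧ x1)))
  [2] F ∨ (¬x0 ∨ ((¬x1 ∨ ¬x0) ∨ ((T ∧ x0) ∧ x1)))
  [3] ¬x0 ∨ ((¬x1 ∨ ¬x0) ∨ ((T ∧ x0) ∧ x1))
  [4] ¬x0 ∨ ((¬x1 ∨ ¬x0) ∨ (x0 ∧ x1))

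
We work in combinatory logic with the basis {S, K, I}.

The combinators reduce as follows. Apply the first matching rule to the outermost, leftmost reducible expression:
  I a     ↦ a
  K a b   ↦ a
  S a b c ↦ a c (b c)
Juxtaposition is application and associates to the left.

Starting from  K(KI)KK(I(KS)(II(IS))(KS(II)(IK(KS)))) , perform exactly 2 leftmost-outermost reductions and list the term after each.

Answer: after 2 steps: I(I(KS)(II(IS))(KS(II)(IK(KS))))

Working:
  start: K(KI)KK(I(KS)(II(IS))(KS(II)(IK(KS))))
  [1] KIK(I(KS)(II(IS))(KS(II)(IK(KS))))
  [2] I(I(KS)(II(IS))(KS(II)(IK(KS))))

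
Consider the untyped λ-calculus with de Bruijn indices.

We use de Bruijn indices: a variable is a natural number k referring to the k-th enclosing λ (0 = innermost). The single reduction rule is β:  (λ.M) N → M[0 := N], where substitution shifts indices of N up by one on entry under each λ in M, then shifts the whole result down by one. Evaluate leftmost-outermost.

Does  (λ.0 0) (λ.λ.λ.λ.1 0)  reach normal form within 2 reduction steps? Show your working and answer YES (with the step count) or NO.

  start: (λ.0 0) (λ.λ.λ.λ.1 0)
  →1  (λ.λ.λ.λ.1 0) (λ.λ.λ.λ.1 0)
  →2  λ.λ.λ.1 0

Answer: YES — reaches normal form λ.λ.λ.1 0 in 2 ≤ 2 steps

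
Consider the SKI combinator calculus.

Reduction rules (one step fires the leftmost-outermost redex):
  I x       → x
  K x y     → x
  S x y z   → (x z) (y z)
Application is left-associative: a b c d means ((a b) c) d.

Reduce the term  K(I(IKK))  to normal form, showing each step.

  start: K(I(IKK))
  [1] K(IKK)
  [2] K(KK)

Answer: normal form = K(KK)  (in 2 steps)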